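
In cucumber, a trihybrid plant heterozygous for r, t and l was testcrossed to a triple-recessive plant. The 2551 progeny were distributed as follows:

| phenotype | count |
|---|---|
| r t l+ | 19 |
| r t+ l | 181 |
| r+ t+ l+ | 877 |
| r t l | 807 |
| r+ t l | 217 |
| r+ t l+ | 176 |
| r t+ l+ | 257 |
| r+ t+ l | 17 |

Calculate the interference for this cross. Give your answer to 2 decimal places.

0.54

The two most frequent reciprocal classes, r t l and r+ t+ l+, are the parental types, so the F1 was r t l / r+ t+ l+.
The two rarest classes, r t l+ and r+ t+ l, are the double crossovers. Comparing them with the parentals, only the l allele has switched, so l is the middle locus and the order is t – l – r.
t–l: (357 + 36)/2551 = 0.1541; l–r: (474 + 36)/2551 = 0.1999.
Expected DCO frequency = 0.1541 × 0.1999 ≈ 0.03080; observed = 36/2551 ≈ 0.01411.
Coefficient of coincidence = 0.01411/0.03080 ≈ 0.46; interference = 1 − 0.46 = 0.54.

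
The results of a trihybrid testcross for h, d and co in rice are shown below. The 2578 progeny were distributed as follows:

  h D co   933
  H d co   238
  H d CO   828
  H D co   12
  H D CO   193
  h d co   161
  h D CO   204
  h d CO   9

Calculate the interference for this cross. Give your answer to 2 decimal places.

0.69

The two most frequent reciprocal classes, h D co and H d CO, are the parental types, so the F1 was h D co / H d CO.
The two rarest classes, H D co and h d CO, are the double crossovers. Comparing them with the parentals, only the h allele has switched, so h is the middle locus and the order is co – h – d.
co–h: (442 + 21)/2578 = 0.1796; h–d: (354 + 21)/2578 = 0.1455.
Expected DCO frequency = 0.1796 × 0.1455 ≈ 0.02613; observed = 21/2578 ≈ 0.00815.
Coefficient of coincidence = 0.00815/0.02613 ≈ 0.31; interference = 1 − 0.31 = 0.69.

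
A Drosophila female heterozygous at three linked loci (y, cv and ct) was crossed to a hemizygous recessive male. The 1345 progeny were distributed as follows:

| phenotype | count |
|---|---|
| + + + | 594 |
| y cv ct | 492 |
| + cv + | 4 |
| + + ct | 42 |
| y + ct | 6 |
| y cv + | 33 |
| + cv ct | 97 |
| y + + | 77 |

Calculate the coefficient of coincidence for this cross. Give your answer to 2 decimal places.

The two most frequent reciprocal classes, y cv ct and + + +, are the parental types, so the F1 was y cv ct / + + +.
The two rarest classes, y + ct and + cv +, are the double crossovers. Comparing them with the parentals, only the cv allele has switched, so cv is the middle locus and the order is y – cv – ct.
y–cv: (174 + 10)/1345 = 0.1368; cv–ct: (75 + 10)/1345 = 0.0632.
Expected DCO frequency = 0.1368 × 0.0632 ≈ 0.00865; observed = 10/1345 ≈ 0.00743.
Coefficient of coincidence = 0.00743/0.00865 ≈ 0.86.

0.86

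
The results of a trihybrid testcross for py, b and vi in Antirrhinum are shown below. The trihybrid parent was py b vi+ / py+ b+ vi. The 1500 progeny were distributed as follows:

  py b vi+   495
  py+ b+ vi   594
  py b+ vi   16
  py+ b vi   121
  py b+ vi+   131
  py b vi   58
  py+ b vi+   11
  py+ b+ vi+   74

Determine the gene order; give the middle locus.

The two rarest classes, py+ b vi+ and py b+ vi, are the double crossovers. Comparing them with the parentals, only the py allele has switched, so py is the middle locus and the order is b – py – vi.

py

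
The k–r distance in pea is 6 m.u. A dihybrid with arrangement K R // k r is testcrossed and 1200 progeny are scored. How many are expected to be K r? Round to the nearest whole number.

36

A map distance of 6 m.u. corresponds to a recombination frequency of 0.060.
The F1 is K R / k r, so K r is a recombinant gamete class with expected frequency r/2 = 0.060/2 = 0.0300.
Expected number = 0.0300 × 1200 = 36.00 ≈ 36.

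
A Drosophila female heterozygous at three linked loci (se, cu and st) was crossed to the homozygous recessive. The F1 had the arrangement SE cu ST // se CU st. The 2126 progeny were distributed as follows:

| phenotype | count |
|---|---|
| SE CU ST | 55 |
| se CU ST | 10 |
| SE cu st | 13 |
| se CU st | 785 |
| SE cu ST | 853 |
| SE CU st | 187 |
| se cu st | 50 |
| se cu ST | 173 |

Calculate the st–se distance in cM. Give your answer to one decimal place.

18.0 cM

The two rarest classes, SE cu st and se CU ST, are the double crossovers. Comparing them with the parentals, only the st allele has switched, so st is the middle locus and the order is cu – st – se.
Crossovers in the st–se interval produce the single-crossover classes se cu ST and SE CU st (173 + 187 = 360) plus the double crossovers (23).
RF(st–se) = (360 + 23) / 2126 = 383/2126 = 0.1802 → 18.0 cM.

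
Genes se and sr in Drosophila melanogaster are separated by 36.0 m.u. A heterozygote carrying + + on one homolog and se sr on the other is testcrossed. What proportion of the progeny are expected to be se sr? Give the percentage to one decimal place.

32.0%

A map distance of 36.0 m.u. corresponds to a recombination frequency of 0.360.
The F1 is + + / se sr, so se sr is a parental gamete class with expected frequency (1 − r)/2 = 0.640/2 = 0.3200.
That is 0.3200 = 32.0% of the progeny.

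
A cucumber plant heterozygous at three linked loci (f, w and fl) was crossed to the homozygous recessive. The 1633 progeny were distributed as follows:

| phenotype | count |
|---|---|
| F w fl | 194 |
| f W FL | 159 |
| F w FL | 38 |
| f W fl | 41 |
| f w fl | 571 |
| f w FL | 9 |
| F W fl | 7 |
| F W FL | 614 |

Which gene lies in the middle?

The two most frequent reciprocal classes, F W FL and f w fl, are the parental types, so the F1 was F W FL / f w fl.
The two rarest classes, F W fl and f w FL, are the double crossovers. Comparing them with the parentals, only the fl allele has switched, so fl is the middle locus and the order is f – fl – w.

fl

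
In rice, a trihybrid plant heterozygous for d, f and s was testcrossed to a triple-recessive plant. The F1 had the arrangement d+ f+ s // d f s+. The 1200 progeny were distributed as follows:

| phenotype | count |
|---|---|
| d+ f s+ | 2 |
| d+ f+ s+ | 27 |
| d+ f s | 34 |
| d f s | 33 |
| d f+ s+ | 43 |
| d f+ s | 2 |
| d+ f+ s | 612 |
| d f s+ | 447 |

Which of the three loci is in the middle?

d

The two rarest classes, d f+ s and d+ f s+, are the double crossovers. Comparing them with the parentals, only the d allele has switched, so d is the middle locus and the order is s – d – f.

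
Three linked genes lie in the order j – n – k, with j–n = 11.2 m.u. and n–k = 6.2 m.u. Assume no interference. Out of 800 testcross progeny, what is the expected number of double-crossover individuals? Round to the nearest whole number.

Map distances give recombination frequencies of 0.112 and 0.062 for the two intervals.
With no interference, expected double-crossover frequency = 0.112 × 0.062 = 0.00694.
Expected number = 0.00694 × 800 = 5.56 ≈ 6.

6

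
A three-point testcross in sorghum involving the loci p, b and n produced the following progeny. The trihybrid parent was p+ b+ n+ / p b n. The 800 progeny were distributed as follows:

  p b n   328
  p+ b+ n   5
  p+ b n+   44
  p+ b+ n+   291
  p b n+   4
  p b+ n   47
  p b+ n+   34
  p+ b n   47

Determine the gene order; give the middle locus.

n

The two rarest classes, p+ b+ n and p b n+, are the double crossovers. Comparing them with the parentals, only the n allele has switched, so n is the middle locus and the order is b – n – p.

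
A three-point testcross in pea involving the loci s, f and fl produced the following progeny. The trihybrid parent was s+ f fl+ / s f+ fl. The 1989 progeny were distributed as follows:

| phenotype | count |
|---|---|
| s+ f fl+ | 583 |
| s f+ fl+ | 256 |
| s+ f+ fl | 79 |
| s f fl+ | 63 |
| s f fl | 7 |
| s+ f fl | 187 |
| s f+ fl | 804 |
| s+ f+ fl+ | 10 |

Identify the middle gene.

f

The two rarest classes, s+ f+ fl+ and s f fl, are the double crossovers. Comparing them with the parentals, only the f allele has switched, so f is the middle locus and the order is s – f – fl.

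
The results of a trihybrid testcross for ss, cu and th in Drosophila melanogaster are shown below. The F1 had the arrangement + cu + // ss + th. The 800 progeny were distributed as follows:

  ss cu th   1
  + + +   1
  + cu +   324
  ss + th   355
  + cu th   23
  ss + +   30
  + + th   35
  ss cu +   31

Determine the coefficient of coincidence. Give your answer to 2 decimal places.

0.43

The two rarest classes, + + + and ss cu th, are the double crossovers. Comparing them with the parentals, only the cu allele has switched, so cu is the middle locus and the order is th – cu – ss.
th–cu: (53 + 2)/800 = 0.0688; cu–ss: (66 + 2)/800 = 0.0850.
Expected DCO frequency = 0.0688 × 0.0850 ≈ 0.00585; observed = 2/800 ≈ 0.00250.
Coefficient of coincidence = 0.00250/0.00585 ≈ 0.43.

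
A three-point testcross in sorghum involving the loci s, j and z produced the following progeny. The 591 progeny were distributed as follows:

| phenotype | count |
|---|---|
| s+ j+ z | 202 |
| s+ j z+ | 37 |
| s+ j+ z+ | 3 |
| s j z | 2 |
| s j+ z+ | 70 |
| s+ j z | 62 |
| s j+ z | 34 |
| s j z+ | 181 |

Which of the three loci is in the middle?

z

The two most frequent reciprocal classes, s j z+ and s+ j+ z, are the parental types, so the F1 was s j z+ / s+ j+ z.
The two rarest classes, s j z and s+ j+ z+, are the double crossovers. Comparing them with the parentals, only the z allele has switched, so z is the middle locus and the order is s – z – j.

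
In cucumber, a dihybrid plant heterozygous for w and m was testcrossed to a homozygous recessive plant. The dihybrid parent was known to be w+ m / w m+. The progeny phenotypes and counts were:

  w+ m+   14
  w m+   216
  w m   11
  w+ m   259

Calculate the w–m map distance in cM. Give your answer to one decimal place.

5.0 cM

The recombinant classes are w+ m+ and w m: 14 + 11 = 25.
Recombination frequency = 25/500 = 0.0500 ≈ 5.0%, i.e. 5.0 cM.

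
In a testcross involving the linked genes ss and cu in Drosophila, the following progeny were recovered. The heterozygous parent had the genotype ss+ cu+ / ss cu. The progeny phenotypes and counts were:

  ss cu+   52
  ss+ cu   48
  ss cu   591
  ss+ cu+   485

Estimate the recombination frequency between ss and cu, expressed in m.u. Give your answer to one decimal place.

The recombinant classes are ss+ cu and ss cu+: 48 + 52 = 100.
Recombination frequency = 100/1176 = 0.0850 ≈ 8.5%, i.e. 8.5 m.u.

8.5 m.u.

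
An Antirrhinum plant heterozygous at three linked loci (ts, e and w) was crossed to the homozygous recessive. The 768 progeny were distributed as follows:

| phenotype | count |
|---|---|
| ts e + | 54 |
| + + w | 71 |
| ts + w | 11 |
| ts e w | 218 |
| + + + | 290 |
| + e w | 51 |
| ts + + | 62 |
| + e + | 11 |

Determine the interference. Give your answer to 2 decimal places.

The two most frequent reciprocal classes, + + + and ts e w, are the parental types, so the F1 was + + + / ts e w.
The two rarest classes, + e + and ts + w, are the double crossovers. Comparing them with the parentals, only the e allele has switched, so e is the middle locus and the order is w – e – ts.
w–e: (125 + 22)/768 = 0.1914; e–ts: (113 + 22)/768 = 0.1758.
Expected DCO frequency = 0.1914 × 0.1758 ≈ 0.03365; observed = 22/768 ≈ 0.02865.
Coefficient of coincidence = 0.02865/0.03365 ≈ 0.85; interference = 1 − 0.85 = 0.15.

0.15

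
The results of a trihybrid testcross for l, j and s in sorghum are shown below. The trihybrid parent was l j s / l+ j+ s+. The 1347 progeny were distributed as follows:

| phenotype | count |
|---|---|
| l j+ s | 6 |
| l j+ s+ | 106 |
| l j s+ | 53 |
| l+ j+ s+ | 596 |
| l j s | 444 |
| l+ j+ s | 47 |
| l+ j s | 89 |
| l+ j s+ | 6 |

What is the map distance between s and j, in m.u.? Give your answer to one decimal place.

8.3 m.u.

The two rarest classes, l j+ s and l+ j s+, are the double crossovers. Comparing them with the parentals, only the j allele has switched, so j is the middle locus and the order is l – j – s.
Crossovers in the j–s interval produce the single-crossover classes l j s+ and l+ j+ s (53 + 47 = 100) plus the double crossovers (12).
RF(j–s) = (100 + 12) / 1347 = 112/1347 = 0.0831 → 8.3 m.u.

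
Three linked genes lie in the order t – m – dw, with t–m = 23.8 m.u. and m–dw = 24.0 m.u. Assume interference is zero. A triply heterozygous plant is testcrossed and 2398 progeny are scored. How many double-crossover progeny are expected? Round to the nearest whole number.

Map distances give recombination frequencies of 0.238 and 0.240 for the two intervals.
With no interference, expected double-crossover frequency = 0.238 × 0.240 = 0.05712.
Expected number = 0.05712 × 2398 = 136.97 ≈ 137.

137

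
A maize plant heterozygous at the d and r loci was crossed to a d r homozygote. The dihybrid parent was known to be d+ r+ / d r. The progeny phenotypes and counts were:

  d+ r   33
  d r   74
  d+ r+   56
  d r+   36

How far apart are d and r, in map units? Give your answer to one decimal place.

The recombinant classes are d+ r and d r+: 33 + 36 = 69.
Recombination frequency = 69/199 = 0.3467 ≈ 34.7%, i.e. 34.7 map units.

34.7 map units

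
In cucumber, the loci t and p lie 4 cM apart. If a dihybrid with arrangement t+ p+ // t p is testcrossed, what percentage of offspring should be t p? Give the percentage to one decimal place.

A map distance of 4 cM corresponds to a recombination frequency of 0.040.
The F1 is t+ p+ / t p, so t p is a parental gamete class with expected frequency (1 − r)/2 = 0.960/2 = 0.4800.
That is 0.4800 = 48.0% of the progeny.

48.0%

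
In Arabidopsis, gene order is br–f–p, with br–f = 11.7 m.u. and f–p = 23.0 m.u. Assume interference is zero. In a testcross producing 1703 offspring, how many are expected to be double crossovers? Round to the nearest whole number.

46

Map distances give recombination frequencies of 0.117 and 0.230 for the two intervals.
With no interference, expected double-crossover frequency = 0.117 × 0.230 = 0.02691.
Expected number = 0.02691 × 1703 = 45.83 ≈ 46.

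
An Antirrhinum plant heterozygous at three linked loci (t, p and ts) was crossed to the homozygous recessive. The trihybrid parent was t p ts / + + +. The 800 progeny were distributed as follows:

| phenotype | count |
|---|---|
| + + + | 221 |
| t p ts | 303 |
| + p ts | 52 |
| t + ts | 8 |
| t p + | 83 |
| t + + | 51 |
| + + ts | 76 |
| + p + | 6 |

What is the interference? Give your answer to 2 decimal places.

0.45

The two rarest classes, t + ts and + p +, are the double crossovers. Comparing them with the parentals, only the p allele has switched, so p is the middle locus and the order is t – p – ts.
t–p: (103 + 14)/800 = 0.1462; p–ts: (159 + 14)/800 = 0.2162.
Expected DCO frequency = 0.1462 × 0.2162 ≈ 0.03161; observed = 14/800 ≈ 0.01750.
Coefficient of coincidence = 0.01750/0.03161 ≈ 0.55; interference = 1 − 0.55 = 0.45.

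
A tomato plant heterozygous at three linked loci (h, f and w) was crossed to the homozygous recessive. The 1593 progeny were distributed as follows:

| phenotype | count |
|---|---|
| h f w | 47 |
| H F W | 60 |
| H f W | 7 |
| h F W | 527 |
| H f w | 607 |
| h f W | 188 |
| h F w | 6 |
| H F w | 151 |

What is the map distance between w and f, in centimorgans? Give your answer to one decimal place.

The two most frequent reciprocal classes, H f w and h F W, are the parental types, so the F1 was H f w / h F W.
The two rarest classes, H f W and h F w, are the double crossovers. Comparing them with the parentals, only the w allele has switched, so w is the middle locus and the order is h – w – f.
Crossovers in the w–f interval produce the single-crossover classes H F w and h f W (151 + 188 = 339) plus the double crossovers (13).
RF(w–f) = (339 + 13) / 1593 = 352/1593 = 0.2210 → 22.1 centimorgans.

22.1 centimorgans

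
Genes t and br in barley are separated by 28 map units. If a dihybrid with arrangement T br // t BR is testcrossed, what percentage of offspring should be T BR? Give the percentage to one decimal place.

14.0%

A map distance of 28 map units corresponds to a recombination frequency of 0.280.
The F1 is T br / t BR, so T BR is a recombinant gamete class with expected frequency r/2 = 0.280/2 = 0.1400.
That is 0.1400 = 14.0% of the progeny.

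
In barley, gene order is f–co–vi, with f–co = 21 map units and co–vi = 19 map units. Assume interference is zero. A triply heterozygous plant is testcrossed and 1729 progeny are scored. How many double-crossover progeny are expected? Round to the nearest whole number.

69

Map distances give recombination frequencies of 0.210 and 0.190 for the two intervals.
With no interference, expected double-crossover frequency = 0.210 × 0.190 = 0.03990.
Expected number = 0.03990 × 1729 = 68.99 ≈ 69.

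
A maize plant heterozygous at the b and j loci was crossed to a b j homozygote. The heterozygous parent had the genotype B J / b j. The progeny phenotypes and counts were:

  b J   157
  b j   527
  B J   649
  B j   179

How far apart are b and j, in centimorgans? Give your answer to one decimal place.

22.2 centimorgans

The recombinant classes are B j and b J: 179 + 157 = 336.
Recombination frequency = 336/1512 = 0.2222 ≈ 22.2%, i.e. 22.2 centimorgans.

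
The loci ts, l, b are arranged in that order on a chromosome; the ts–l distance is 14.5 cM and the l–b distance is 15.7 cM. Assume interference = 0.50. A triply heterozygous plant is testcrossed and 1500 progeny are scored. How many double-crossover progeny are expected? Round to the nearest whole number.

Map distances give recombination frequencies of 0.145 and 0.157 for the two intervals.
With interference 0.50 (so coincidence = 0.50), expected double-crossover frequency = 0.145 × 0.157 × 0.50 = 0.01138.
Expected number = 0.01138 × 1500 = 17.07 ≈ 17.

17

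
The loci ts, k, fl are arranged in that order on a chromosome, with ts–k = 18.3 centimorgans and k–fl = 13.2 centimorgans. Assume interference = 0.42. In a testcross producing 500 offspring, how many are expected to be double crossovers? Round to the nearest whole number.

Map distances give recombination frequencies of 0.183 and 0.132 for the two intervals.
With interference 0.42 (so coincidence = 0.58), expected double-crossover frequency = 0.183 × 0.132 × 0.58 = 0.01401.
Expected number = 0.01401 × 500 = 7.01 ≈ 7.

7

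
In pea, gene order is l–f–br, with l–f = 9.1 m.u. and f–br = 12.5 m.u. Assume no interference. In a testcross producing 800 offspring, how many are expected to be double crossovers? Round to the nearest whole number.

Map distances give recombination frequencies of 0.091 and 0.125 for the two intervals.
With no interference, expected double-crossover frequency = 0.091 × 0.125 = 0.01137.
Expected number = 0.01137 × 800 = 9.10 ≈ 9.

9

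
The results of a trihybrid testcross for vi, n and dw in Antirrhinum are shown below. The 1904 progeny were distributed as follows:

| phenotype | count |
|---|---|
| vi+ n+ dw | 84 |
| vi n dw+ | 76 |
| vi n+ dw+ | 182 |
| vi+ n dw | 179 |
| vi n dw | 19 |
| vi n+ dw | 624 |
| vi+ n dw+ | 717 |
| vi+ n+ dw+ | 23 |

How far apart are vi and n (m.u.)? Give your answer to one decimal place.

The two most frequent reciprocal classes, vi n+ dw and vi+ n dw+, are the parental types, so the F1 was vi n+ dw / vi+ n dw+.
The two rarest classes, vi n dw and vi+ n+ dw+, are the double crossovers. Comparing them with the parentals, only the n allele has switched, so n is the middle locus and the order is dw – n – vi.
Crossovers in the n–vi interval produce the single-crossover classes vi+ n+ dw and vi n dw+ (84 + 76 = 160) plus the double crossovers (42).
RF(n–vi) = (160 + 42) / 1904 = 202/1904 = 0.1061 → 10.6 m.u.

10.6 m.u.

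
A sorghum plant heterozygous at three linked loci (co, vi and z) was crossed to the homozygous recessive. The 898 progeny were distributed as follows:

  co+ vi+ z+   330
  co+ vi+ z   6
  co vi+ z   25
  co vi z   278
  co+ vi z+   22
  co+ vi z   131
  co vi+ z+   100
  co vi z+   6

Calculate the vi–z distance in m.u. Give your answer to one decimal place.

6.6 m.u.

The two most frequent reciprocal classes, co vi z and co+ vi+ z+, are the parental types, so the F1 was co vi z / co+ vi+ z+.
The two rarest classes, co vi z+ and co+ vi+ z, are the double crossovers. Comparing them with the parentals, only the z allele has switched, so z is the middle locus and the order is co – z – vi.
Crossovers in the z–vi interval produce the single-crossover classes co vi+ z and co+ vi z+ (25 + 22 = 47) plus the double crossovers (12).
RF(z–vi) = (47 + 12) / 898 = 59/898 = 0.0657 → 6.6 m.u.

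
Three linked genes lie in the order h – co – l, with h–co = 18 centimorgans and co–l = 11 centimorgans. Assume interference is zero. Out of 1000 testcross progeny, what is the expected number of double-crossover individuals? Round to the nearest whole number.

20

Map distances give recombination frequencies of 0.180 and 0.110 for the two intervals.
With no interference, expected double-crossover frequency = 0.180 × 0.110 = 0.01980.
Expected number = 0.01980 × 1000 = 19.80 ≈ 20.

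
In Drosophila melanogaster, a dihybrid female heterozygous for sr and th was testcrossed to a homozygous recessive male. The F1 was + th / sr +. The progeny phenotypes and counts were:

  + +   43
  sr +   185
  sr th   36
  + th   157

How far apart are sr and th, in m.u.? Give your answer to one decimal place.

The recombinant classes are + + and sr th: 43 + 36 = 79.
Recombination frequency = 79/421 = 0.1876 ≈ 18.8%, i.e. 18.8 m.u.

18.8 m.u.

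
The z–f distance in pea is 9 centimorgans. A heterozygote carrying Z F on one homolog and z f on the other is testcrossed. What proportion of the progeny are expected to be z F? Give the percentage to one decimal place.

A map distance of 9 centimorgans corresponds to a recombination frequency of 0.090.
The F1 is Z F / z f, so z F is a recombinant gamete class with expected frequency r/2 = 0.090/2 = 0.0450.
That is 0.0450 = 4.5% of the progeny.

4.5%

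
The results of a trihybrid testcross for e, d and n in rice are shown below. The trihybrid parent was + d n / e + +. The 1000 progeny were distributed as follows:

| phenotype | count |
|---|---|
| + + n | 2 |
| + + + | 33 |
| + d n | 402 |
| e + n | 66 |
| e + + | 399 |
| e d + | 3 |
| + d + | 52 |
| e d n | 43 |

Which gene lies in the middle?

The two rarest classes, + + n and e d +, are the double crossovers. Comparing them with the parentals, only the d allele has switched, so d is the middle locus and the order is n – d – e.

d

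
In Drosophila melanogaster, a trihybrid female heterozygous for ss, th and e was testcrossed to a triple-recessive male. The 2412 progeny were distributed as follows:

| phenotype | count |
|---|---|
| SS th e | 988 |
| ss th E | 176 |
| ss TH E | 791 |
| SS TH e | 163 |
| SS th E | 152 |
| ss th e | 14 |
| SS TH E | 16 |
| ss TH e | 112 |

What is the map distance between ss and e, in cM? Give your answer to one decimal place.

The two most frequent reciprocal classes, ss TH E and SS th e, are the parental types, so the F1 was ss TH E / SS th e.
The two rarest classes, SS TH E and ss th e, are the double crossovers. Comparing them with the parentals, only the ss allele has switched, so ss is the middle locus and the order is e – ss – th.
Crossovers in the e–ss interval produce the single-crossover classes ss TH e and SS th E (112 + 152 = 264) plus the double crossovers (30).
RF(e–ss) = (264 + 30) / 2412 = 294/2412 = 0.1219 → 12.2 cM.

12.2 cM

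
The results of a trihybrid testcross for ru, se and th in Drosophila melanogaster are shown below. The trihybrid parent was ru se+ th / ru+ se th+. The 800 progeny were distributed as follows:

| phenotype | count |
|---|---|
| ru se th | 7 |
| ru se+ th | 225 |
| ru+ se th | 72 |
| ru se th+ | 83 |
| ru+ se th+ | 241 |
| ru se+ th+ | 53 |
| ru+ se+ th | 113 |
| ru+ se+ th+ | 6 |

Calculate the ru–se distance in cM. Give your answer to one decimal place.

The two rarest classes, ru se th and ru+ se+ th+, are the double crossovers. Comparing them with the parentals, only the se allele has switched, so se is the middle locus and the order is ru – se – th.
Crossovers in the ru–se interval produce the single-crossover classes ru+ se+ th and ru se th+ (113 + 83 = 196) plus the double crossovers (13).
RF(ru–se) = (196 + 13) / 800 = 209/800 = 0.2612 → 26.1 cM.

26.1 cM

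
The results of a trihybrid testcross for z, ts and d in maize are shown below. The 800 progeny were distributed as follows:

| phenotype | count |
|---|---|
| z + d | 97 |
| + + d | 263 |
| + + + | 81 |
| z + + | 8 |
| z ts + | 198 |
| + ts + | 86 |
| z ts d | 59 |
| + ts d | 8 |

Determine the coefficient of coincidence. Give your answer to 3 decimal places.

0.412

The two most frequent reciprocal classes, + + d and z ts +, are the parental types, so the F1 was + + d / z ts +.
The two rarest classes, + ts d and z + +, are the double crossovers. Comparing them with the parentals, only the ts allele has switched, so ts is the middle locus and the order is z – ts – d.
z–ts: (183 + 16)/800 = 0.2487; ts–d: (140 + 16)/800 = 0.1950.
Expected DCO frequency = 0.2487 × 0.1950 ≈ 0.04850; observed = 16/800 ≈ 0.02000.
Coefficient of coincidence = 0.02000/0.04850 ≈ 0.412.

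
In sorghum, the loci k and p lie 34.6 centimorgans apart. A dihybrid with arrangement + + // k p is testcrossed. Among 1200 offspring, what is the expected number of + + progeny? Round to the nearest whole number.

392

A map distance of 34.6 centimorgans corresponds to a recombination frequency of 0.346.
The F1 is + + / k p, so + + is a parental gamete class with expected frequency (1 − r)/2 = 0.654/2 = 0.3270.
Expected number = 0.3270 × 1200 = 392.40 ≈ 392.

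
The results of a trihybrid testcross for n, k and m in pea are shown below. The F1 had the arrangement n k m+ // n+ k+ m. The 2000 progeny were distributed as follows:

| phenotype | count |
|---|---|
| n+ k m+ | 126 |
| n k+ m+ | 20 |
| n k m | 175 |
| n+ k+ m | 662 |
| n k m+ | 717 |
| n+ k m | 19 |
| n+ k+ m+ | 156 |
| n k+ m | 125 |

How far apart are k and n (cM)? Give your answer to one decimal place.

14.5 cM

The two rarest classes, n k+ m+ and n+ k m, are the double crossovers. Comparing them with the parentals, only the k allele has switched, so k is the middle locus and the order is n – k – m.
Crossovers in the n–k interval produce the single-crossover classes n+ k m+ and n k+ m (126 + 125 = 251) plus the double crossovers (39).
RF(n–k) = (251 + 39) / 2000 = 290/2000 = 0.1450 → 14.5 cM.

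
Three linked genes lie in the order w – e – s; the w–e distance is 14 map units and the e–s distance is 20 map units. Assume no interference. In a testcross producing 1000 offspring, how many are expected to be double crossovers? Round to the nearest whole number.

28

Map distances give recombination frequencies of 0.140 and 0.200 for the two intervals.
With no interference, expected double-crossover frequency = 0.140 × 0.200 = 0.02800.
Expected number = 0.02800 × 1000 = 28.00 ≈ 28.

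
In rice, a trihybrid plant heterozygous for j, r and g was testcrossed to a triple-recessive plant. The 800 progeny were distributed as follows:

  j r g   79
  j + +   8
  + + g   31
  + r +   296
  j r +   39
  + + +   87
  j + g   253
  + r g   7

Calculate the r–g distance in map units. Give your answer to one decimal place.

The two most frequent reciprocal classes, j + g and + r +, are the parental types, so the F1 was j + g / + r +.
The two rarest classes, j + + and + r g, are the double crossovers. Comparing them with the parentals, only the g allele has switched, so g is the middle locus and the order is j – g – r.
Crossovers in the g–r interval produce the single-crossover classes j r g and + + + (79 + 87 = 166) plus the double crossovers (15).
RF(g–r) = (166 + 15) / 800 = 181/800 = 0.2263 → 22.6 map units.

22.6 map units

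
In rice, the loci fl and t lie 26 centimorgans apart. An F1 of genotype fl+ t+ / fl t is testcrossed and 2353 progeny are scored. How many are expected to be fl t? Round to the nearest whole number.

A map distance of 26 centimorgans corresponds to a recombination frequency of 0.260.
The F1 is fl+ t+ / fl t, so fl t is a parental gamete class with expected frequency (1 − r)/2 = 0.740/2 = 0.3700.
Expected number = 0.3700 × 2353 = 870.61 ≈ 871.

871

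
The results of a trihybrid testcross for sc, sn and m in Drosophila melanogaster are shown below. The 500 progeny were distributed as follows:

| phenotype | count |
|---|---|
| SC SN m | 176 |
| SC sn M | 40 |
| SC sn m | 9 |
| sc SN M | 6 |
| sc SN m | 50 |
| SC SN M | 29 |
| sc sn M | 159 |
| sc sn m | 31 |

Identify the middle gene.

The two most frequent reciprocal classes, sc sn M and SC SN m, are the parental types, so the F1 was sc sn M / SC SN m.
The two rarest classes, sc SN M and SC sn m, are the double crossovers. Comparing them with the parentals, only the sn allele has switched, so sn is the middle locus and the order is sc – sn – m.

sn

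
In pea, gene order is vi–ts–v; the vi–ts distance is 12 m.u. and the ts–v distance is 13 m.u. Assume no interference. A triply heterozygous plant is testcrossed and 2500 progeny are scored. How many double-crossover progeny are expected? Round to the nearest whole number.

Map distances give recombination frequencies of 0.120 and 0.130 for the two intervals.
With no interference, expected double-crossover frequency = 0.120 × 0.130 = 0.01560.
Expected number = 0.01560 × 2500 = 39.00 ≈ 39.

39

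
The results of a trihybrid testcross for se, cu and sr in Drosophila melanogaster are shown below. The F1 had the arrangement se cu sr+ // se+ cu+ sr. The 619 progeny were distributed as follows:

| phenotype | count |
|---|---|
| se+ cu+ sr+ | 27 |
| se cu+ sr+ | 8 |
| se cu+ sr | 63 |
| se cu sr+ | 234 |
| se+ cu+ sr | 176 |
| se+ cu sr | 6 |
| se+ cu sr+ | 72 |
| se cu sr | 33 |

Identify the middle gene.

cu

The two rarest classes, se cu+ sr+ and se+ cu sr, are the double crossovers. Comparing them with the parentals, only the cu allele has switched, so cu is the middle locus and the order is sr – cu – se.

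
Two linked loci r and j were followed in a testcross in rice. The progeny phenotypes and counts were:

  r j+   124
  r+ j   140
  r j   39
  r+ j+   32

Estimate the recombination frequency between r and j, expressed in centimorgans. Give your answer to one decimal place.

The two most frequent classes, r+ j (140) and r j+ (124), are the parental types, so the F1 was r+ j / r j+.
The recombinant classes are r+ j+ and r j: 32 + 39 = 71.
Recombination frequency = 71/335 = 0.2119 ≈ 21.2%, i.e. 21.2 centimorgans.

21.2 centimorgans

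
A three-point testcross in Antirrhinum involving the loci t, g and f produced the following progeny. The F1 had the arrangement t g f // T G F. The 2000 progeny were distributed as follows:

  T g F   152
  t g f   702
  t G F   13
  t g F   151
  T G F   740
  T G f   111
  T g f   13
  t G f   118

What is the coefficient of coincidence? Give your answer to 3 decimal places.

0.610

The two rarest classes, T g f and t G F, are the double crossovers. Comparing them with the parentals, only the t allele has switched, so t is the middle locus and the order is f – t – g.
f–t: (262 + 26)/2000 = 0.1440; t–g: (270 + 26)/2000 = 0.1480.
Expected DCO frequency = 0.1440 × 0.1480 ≈ 0.02131; observed = 26/2000 ≈ 0.01300.
Coefficient of coincidence = 0.01300/0.02131 ≈ 0.610.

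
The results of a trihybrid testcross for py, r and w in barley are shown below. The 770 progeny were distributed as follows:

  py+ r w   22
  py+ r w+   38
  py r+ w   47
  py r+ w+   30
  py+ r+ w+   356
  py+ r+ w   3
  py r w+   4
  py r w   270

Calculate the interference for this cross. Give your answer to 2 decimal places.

0.01

The two most frequent reciprocal classes, py r w and py+ r+ w+, are the parental types, so the F1 was py r w / py+ r+ w+.
The two rarest classes, py r w+ and py+ r+ w, are the double crossovers. Comparing them with the parentals, only the w allele has switched, so w is the middle locus and the order is r – w – py.
r–w: (85 + 7)/770 = 0.1195; w–py: (52 + 7)/770 = 0.0766.
Expected DCO frequency = 0.1195 × 0.0766 ≈ 0.00915; observed = 7/770 ≈ 0.00909.
Coefficient of coincidence = 0.00909/0.00915 ≈ 0.99; interference = 1 − 0.99 = 0.01.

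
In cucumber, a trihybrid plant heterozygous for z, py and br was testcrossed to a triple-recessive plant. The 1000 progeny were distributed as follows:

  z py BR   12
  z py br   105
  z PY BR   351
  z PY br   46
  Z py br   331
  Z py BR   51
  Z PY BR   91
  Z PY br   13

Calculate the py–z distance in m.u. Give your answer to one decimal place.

22.1 m.u.

The two most frequent reciprocal classes, z PY BR and Z py br, are the parental types, so the F1 was z PY BR / Z py br.
The two rarest classes, z py BR and Z PY br, are the double crossovers. Comparing them with the parentals, only the py allele has switched, so py is the middle locus and the order is br – py – z.
Crossovers in the py–z interval produce the single-crossover classes Z PY BR and z py br (91 + 105 = 196) plus the double crossovers (25).
RF(py–z) = (196 + 25) / 1000 = 221/1000 = 0.2210 → 22.1 m.u.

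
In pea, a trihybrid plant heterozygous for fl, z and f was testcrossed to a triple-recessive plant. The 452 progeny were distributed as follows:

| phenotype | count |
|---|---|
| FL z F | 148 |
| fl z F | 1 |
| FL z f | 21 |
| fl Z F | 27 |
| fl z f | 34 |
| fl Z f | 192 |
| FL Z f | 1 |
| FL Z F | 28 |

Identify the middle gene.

fl

The two most frequent reciprocal classes, FL z F and fl Z f, are the parental types, so the F1 was FL z F / fl Z f.
The two rarest classes, fl z F and FL Z f, are the double crossovers. Comparing them with the parentals, only the fl allele has switched, so fl is the middle locus and the order is z – fl – f.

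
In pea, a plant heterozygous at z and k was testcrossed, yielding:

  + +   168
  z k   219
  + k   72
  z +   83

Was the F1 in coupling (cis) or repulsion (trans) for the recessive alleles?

The two most frequent classes are + + (168) and z k (219); these are the parental (non-recombinant) types.
So the F1 carried + + on one chromosome and z k on the other — the recessive alleles are on the same chromosome (cis / coupling).

cis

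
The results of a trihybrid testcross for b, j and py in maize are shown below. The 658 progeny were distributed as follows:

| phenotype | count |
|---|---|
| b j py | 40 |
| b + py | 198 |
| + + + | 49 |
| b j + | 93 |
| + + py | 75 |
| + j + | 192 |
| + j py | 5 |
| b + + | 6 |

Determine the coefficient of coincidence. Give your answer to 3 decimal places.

0.404

The two most frequent reciprocal classes, + j + and b + py, are the parental types, so the F1 was + j + / b + py.
The two rarest classes, + j py and b + +, are the double crossovers. Comparing them with the parentals, only the py allele has switched, so py is the middle locus and the order is j – py – b.
j–py: (89 + 11)/658 = 0.1520; py–b: (168 + 11)/658 = 0.2720.
Expected DCO frequency = 0.1520 × 0.2720 ≈ 0.04134; observed = 11/658 ≈ 0.01672.
Coefficient of coincidence = 0.01672/0.04134 ≈ 0.404.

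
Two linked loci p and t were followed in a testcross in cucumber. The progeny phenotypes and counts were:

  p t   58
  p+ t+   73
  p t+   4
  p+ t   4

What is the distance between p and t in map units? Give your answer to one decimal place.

The two most frequent classes, p+ t+ (73) and p t (58), are the parental types, so the F1 was p+ t+ / p t.
The recombinant classes are p+ t and p t+: 4 + 4 = 8.
Recombination frequency = 8/139 = 0.0576 ≈ 5.8%, i.e. 5.8 map units.

5.8 map units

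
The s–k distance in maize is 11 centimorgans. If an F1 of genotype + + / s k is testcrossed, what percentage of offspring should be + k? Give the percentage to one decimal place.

A map distance of 11 centimorgans corresponds to a recombination frequency of 0.110.
The F1 is + + / s k, so + k is a recombinant gamete class with expected frequency r/2 = 0.110/2 = 0.0550.
That is 0.0550 = 5.5% of the progeny.

5.5%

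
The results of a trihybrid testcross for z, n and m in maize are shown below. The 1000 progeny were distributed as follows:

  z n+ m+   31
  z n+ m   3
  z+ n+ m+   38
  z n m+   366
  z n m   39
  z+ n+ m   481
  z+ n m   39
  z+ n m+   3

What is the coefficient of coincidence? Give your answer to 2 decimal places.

0.95

The two most frequent reciprocal classes, z n m+ and z+ n+ m, are the parental types, so the F1 was z n m+ / z+ n+ m.
The two rarest classes, z+ n m+ and z n+ m, are the double crossovers. Comparing them with the parentals, only the z allele has switched, so z is the middle locus and the order is n – z – m.
n–z: (70 + 6)/1000 = 0.0760; z–m: (77 + 6)/1000 = 0.0830.
Expected DCO frequency = 0.0760 × 0.0830 ≈ 0.00631; observed = 6/1000 ≈ 0.00600.
Coefficient of coincidence = 0.00600/0.00631 ≈ 0.95.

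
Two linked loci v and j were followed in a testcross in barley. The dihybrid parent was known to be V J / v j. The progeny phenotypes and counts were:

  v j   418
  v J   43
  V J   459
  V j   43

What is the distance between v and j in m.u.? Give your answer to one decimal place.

The recombinant classes are V j and v J: 43 + 43 = 86.
Recombination frequency = 86/963 = 0.0893 ≈ 8.9%, i.e. 8.9 m.u.

8.9 m.u.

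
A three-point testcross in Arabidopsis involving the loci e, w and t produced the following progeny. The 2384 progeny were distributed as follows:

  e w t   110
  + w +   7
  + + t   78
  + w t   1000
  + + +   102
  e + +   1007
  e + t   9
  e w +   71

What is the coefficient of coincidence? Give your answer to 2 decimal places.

The two most frequent reciprocal classes, + w t and e + +, are the parental types, so the F1 was + w t / e + +.
The two rarest classes, + w + and e + t, are the double crossovers. Comparing them with the parentals, only the t allele has switched, so t is the middle locus and the order is e – t – w.
e–t: (212 + 16)/2384 = 0.0956; t–w: (149 + 16)/2384 = 0.0692.
Expected DCO frequency = 0.0956 × 0.0692 ≈ 0.00662; observed = 16/2384 ≈ 0.00671.
Coefficient of coincidence = 0.00671/0.00662 ≈ 1.01.

1.01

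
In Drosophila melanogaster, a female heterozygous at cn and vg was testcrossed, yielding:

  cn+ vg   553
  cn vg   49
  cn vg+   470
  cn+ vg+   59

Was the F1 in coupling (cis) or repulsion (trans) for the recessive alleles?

The two most frequent classes are cn+ vg (553) and cn vg+ (470); these are the parental (non-recombinant) types.
So the F1 carried cn+ vg on one chromosome and cn vg+ on the other — the recessive alleles are on opposite chromosomes (trans / repulsion).

trans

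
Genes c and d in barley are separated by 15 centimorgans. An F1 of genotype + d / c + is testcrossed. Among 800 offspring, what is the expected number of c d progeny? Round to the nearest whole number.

60

A map distance of 15 centimorgans corresponds to a recombination frequency of 0.150.
The F1 is + d / c +, so c d is a recombinant gamete class with expected frequency r/2 = 0.150/2 = 0.0750.
Expected number = 0.0750 × 800 = 60.00 ≈ 60.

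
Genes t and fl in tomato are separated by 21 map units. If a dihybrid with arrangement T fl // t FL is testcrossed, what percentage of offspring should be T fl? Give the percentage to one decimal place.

39.5%

A map distance of 21 map units corresponds to a recombination frequency of 0.210.
The F1 is T fl / t FL, so T fl is a parental gamete class with expected frequency (1 − r)/2 = 0.790/2 = 0.3950.
That is 0.3950 = 39.5% of the progeny.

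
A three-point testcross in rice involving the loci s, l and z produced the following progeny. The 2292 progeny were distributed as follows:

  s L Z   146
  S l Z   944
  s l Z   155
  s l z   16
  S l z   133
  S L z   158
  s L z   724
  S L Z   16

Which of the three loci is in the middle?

l

The two most frequent reciprocal classes, S l Z and s L z, are the parental types, so the F1 was S l Z / s L z.
The two rarest classes, S L Z and s l z, are the double crossovers. Comparing them with the parentals, only the l allele has switched, so l is the middle locus and the order is s – l – z.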